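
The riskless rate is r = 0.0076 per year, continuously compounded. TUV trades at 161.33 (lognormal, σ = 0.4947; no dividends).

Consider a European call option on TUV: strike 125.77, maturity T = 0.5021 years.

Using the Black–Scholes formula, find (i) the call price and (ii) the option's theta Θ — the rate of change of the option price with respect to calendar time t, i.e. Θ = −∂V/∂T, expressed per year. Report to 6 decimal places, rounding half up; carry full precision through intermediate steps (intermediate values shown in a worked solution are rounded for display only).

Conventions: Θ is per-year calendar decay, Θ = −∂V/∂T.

price = 42.847561
Θ = -15.705941

σ√T = 0.4947·√0.5021 = 0.350540
d₁ = (ln(S/K) + (r+σ²/2)T) / (σ√T) = (ln(161.33/125.77) + (0.0076+0.4947²/2)·0.5021) / 0.350540 = (0.248997 + 0.065255) / 0.350540 = 0.896481
d₂ = d₁ − σ√T = 0.896481 − 0.350540 = 0.545942
e^{−rT} = 0.996191
N(d₁) = 0.815002,  N(d₂) = 0.707447
Call price V = S·N(d₁) − K·e^{−rT}·N(d₂) = 131.484281 − 88.636720 = 42.847561
φ(d₁) = (1/√(2π))·e^{−d₁²/2} = 0.266928
Θ = −S·φ(d₁)·σ/(2√T) − r·K·e^{−rT}·N(d₂) = −15.032302 − 0.673639 = -15.705941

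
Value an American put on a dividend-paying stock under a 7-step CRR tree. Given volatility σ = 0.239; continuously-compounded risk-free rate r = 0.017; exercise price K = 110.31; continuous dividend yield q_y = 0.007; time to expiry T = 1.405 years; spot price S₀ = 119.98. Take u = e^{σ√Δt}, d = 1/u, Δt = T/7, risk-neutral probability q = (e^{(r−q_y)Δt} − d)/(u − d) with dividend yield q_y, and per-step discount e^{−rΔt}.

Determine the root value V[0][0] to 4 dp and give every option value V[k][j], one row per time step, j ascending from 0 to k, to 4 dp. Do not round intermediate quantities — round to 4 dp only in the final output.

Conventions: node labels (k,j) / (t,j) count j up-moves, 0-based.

price = 8.0345
tree:
8.0345
11.9559 3.8875
17.2796 6.3334 1.2930
24.0926 10.0985 2.3420 0.1776
32.1290 15.6479 4.2208 0.3445 0.0000
40.0677 23.2932 7.5628 0.6681 0.0000 0.0000
47.2002 32.1290 13.4588 1.2957 0.0000 0.0000 0.0000
53.6084 40.0677 23.2932 2.5129 0.0000 0.0000 0.0000 0.0000

Δt=0.20071, u=1.11302, d=0.89846, q=0.48262, disc=e^(-rΔt)=0.99659
k=7 terminal: V=max(K-S,0) → 53.6084 40.0677 23.2932 2.5129 0.0000 0.0000 0.0000 0.0000
k=6: j=0 S=63.1098 intr=47.2002 cont=46.9130 V=47.2002[EX]; j=1 S=78.1810 intr=32.1290 cont=31.8631 V=32.1290[EX]; j=2 S=96.8512 intr=13.4588 cont=13.2190 V=13.4588[EX]; j=3 S=119.9800 intr=0.0000 cont=1.2957 V=1.2957[hold]; j=4 S=148.6322 intr=0.0000 cont=0.0000 V=0.0000[hold]; j=5 S=184.1267 intr=0.0000 cont=0.0000 V=0.0000[hold]; j=6 S=228.0976 intr=0.0000 cont=0.0000 V=0.0000[hold]
k=5: j=0 S=70.2423 intr=40.0677 cont=39.7905 V=40.0677[EX]; j=1 S=87.0168 intr=23.2932 cont=23.0397 V=23.2932[EX]; j=2 S=107.7971 intr=2.5129 cont=7.5628 V=7.5628[hold]; j=3 S=133.5398 intr=0.0000 cont=0.6681 V=0.6681[hold]; j=4 S=165.4302 intr=0.0000 cont=0.0000 V=0.0000[hold]; j=5 S=204.9362 intr=0.0000 cont=0.0000 V=0.0000[hold]
k=4: j=0 S=78.1810 intr=32.1290 cont=31.8631 V=32.1290[EX]; j=1 S=96.8512 intr=13.4588 cont=15.6479 V=15.6479[hold]; j=2 S=119.9800 intr=0.0000 cont=4.2208 V=4.2208[hold]; j=3 S=148.6322 intr=0.0000 cont=0.3445 V=0.3445[hold]; j=4 S=184.1267 intr=0.0000 cont=0.0000 V=0.0000[hold]
k=3: j=0 S=87.0168 intr=23.2932 cont=24.0926 V=24.0926[hold]; j=1 S=107.7971 intr=2.5129 cont=10.0985 V=10.0985[hold]; j=2 S=133.5398 intr=0.0000 cont=2.3420 V=2.3420[hold]; j=3 S=165.4302 intr=0.0000 cont=0.1776 V=0.1776[hold]
k=2: j=0 S=96.8512 intr=13.4588 cont=17.2796 V=17.2796[hold]; j=1 S=119.9800 intr=0.0000 cont=6.3334 V=6.3334[hold]; j=2 S=148.6322 intr=0.0000 cont=1.2930 V=1.2930[hold]
k=1: j=0 S=107.7971 intr=2.5129 cont=11.9559 V=11.9559[hold]; j=1 S=133.5398 intr=0.0000 cont=3.8875 V=3.8875[hold]
k=0: j=0 S=119.9800 intr=0.0000 cont=8.0345 V=8.0345[hold]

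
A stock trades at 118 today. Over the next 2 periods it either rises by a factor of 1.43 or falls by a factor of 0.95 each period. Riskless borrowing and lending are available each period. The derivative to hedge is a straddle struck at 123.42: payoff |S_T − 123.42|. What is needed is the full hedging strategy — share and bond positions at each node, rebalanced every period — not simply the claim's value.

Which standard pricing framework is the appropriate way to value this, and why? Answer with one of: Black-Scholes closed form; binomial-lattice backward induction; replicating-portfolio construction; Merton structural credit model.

Key observation: since the answer must list Δ and B at each node of the 1.43/0.95 lattice on 118, the replicating-portfolio method — solving the two-state system at every node — is the one that applies.

framework: replicating-portfolio construction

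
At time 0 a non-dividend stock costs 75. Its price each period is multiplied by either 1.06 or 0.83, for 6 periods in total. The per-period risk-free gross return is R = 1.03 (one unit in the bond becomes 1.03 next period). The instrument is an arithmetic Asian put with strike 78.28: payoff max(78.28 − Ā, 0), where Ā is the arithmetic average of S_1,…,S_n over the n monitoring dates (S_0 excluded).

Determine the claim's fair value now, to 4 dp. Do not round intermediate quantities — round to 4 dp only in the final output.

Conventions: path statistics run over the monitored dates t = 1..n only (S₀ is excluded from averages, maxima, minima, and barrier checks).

price = 2.0621

Risk-neutral up-probability p* = (R−d)/(u−d) = (1.03−0.83)/(1.06−0.83) = 0.8696; the claim prices as the p*-weighted sum of path payoffs discounted by R^6.
Enumerate all 2^6 = 64 price paths (U = up ×1.06, D = down ×0.83); each path with k up-moves has probability p*^k·(1−p*)^(6−k).
DDDDDD: Ā=41.0764, payoff=37.2036, prob=0.000005
UDDDDD: Ā=52.4591, payoff=25.8209, prob=0.000033
DUDDDD: Ā=49.5841, payoff=28.6959, prob=0.000033
UUDDDD: Ā=63.3242, payoff=14.9558, prob=0.000219
DDUDDD: Ā=47.1978, payoff=31.0822, prob=0.000033
UDUDDD: Ā=60.2767, payoff=18.0033, prob=0.000219
DUUDDD: Ā=57.4017, payoff=20.8783, prob=0.000219
UUUDDD: Ā=73.3082, payoff=4.9718, prob=0.001459
DDDUDD: Ā=45.2172, payoff=33.0628, prob=0.000033
UDDUDD: Ā=57.7473, payoff=20.5327, prob=0.000219
DUDUDD: Ā=54.8723, payoff=23.4077, prob=0.000219
UUDUDD: Ā=70.0779, payoff=8.2021, prob=0.001459
DDUUDD: Ā=52.4860, payoff=25.7940, prob=0.000219
UDUUDD: Ā=67.0304, payoff=11.2496, prob=0.001459
DUUUDD: Ā=64.1554, payoff=14.1246, prob=0.001459
UUUUDD: Ā=81.9334, payoff=0.0000, prob=0.009727
DDDDUD: Ā=43.5733, payoff=34.7067, prob=0.000033
UDDDUD: Ā=55.6479, payoff=22.6321, prob=0.000219
DUDDUD: Ā=52.7729, payoff=25.5071, prob=0.000219
UUDDUD: Ā=67.3967, payoff=10.8833, prob=0.001459
DDUDUD: Ā=50.3866, payoff=27.8934, prob=0.000219
UDUDUD: Ā=64.3492, payoff=13.9308, prob=0.001459
DUUDUD: Ā=61.4742, payoff=16.8058, prob=0.001459
UUUDUD: Ā=78.5092, payoff=0.0000, prob=0.009727
DDDUUD: Ā=48.4060, payoff=29.8740, prob=0.000219
UDDUUD: Ā=61.8198, payoff=16.4602, prob=0.001459
DUDUUD: Ā=58.9448, payoff=19.3352, prob=0.001459
UUDUUD: Ā=75.2788, payoff=3.0012, prob=0.009727
DDUUUD: Ā=56.5585, payoff=21.7215, prob=0.001459
UDUUUD: Ā=72.2313, payoff=6.0487, prob=0.009727
DUUUUD: Ā=69.3563, payoff=8.9237, prob=0.009727
UUUUUD: Ā=88.5756, payoff=0.0000, prob=0.064849
DDDDDU: Ā=42.2089, payoff=36.0711, prob=0.000033
UDDDDU: Ā=53.9054, payoff=24.3746, prob=0.000219
DUDDDU: Ā=51.0304, payoff=27.2496, prob=0.000219
UUDDDU: Ā=65.1713, payoff=13.1087, prob=0.001459
DDUDDU: Ā=48.6441, payoff=29.6359, prob=0.000219
UDUDDU: Ā=62.1238, payoff=16.1562, prob=0.001459
DUUDDU: Ā=59.2488, payoff=19.0312, prob=0.001459
UUUDDU: Ā=75.6671, payoff=2.6129, prob=0.009727
DDDUDU: Ā=46.6635, payoff=31.6165, prob=0.000219
UDDUDU: Ā=59.5944, payoff=18.6856, prob=0.001459
DUDUDU: Ā=56.7194, payoff=21.5606, prob=0.001459
UUDUDU: Ā=72.4368, payoff=5.8432, prob=0.009727
DDUUDU: Ā=54.3331, payoff=23.9469, prob=0.001459
UDUUDU: Ā=69.3893, payoff=8.8907, prob=0.009727
DUUUDU: Ā=66.5143, payoff=11.7657, prob=0.009727
UUUUDU: Ā=84.9460, payoff=0.0000, prob=0.064849
DDDDUU: Ā=45.0196, payoff=33.2604, prob=0.000219
UDDDUU: Ā=57.4949, payoff=20.7851, prob=0.001459
DUDDUU: Ā=54.6199, payoff=23.6601, prob=0.001459
UUDDUU: Ā=69.7556, payoff=8.5244, prob=0.009727
DDUDUU: Ā=52.2337, payoff=26.0463, prob=0.001459
UDUDUU: Ā=66.7081, payoff=11.5719, prob=0.009727
DUUDUU: Ā=63.8331, payoff=14.4469, prob=0.009727
UUUDUU: Ā=81.5218, payoff=0.0000, prob=0.064849
DDDUUU: Ā=50.2531, payoff=28.0269, prob=0.001459
UDDUUU: Ā=64.1787, payoff=14.1013, prob=0.009727
DUDUUU: Ā=61.3037, payoff=16.9763, prob=0.009727
UUDUUU: Ā=78.2914, payoff=0.0000, prob=0.064849
DDUUUU: Ā=58.9174, payoff=19.3626, prob=0.009727
UDUUUU: Ā=75.2439, payoff=3.0361, prob=0.064849
DUUUUU: Ā=72.3689, payoff=5.9111, prob=0.064849
UUUUUU: Ā=92.4230, payoff=0.0000, prob=0.432328
Price = Σ prob·payoff / R^6 = 2.462294 / 1.194052 = 2.0621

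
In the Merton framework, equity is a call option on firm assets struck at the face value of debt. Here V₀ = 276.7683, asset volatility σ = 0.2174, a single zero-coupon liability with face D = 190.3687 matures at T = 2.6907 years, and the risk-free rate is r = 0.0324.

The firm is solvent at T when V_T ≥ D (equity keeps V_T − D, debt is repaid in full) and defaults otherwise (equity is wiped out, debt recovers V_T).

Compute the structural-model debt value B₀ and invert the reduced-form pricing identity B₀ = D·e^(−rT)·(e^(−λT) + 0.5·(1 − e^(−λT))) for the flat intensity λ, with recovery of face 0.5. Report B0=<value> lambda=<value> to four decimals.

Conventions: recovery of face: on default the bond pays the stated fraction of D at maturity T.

Apply the equity-as-call identities (strike 190.3687, horizon 2.6907 years):
d₁ = [ln(V₀/D) + (r + σ²/2)T] / (σ√T)
   = [ln(276.7683/190.3687) + (0.0324 + 0.5·0.2174²)·2.6907] / (0.2174·√2.6907)
   = [0.374218 + 0.150764] / 0.356609 = 1.472149
d₂ = d₁ − σ√T = 1.472149 − 0.356609 = 1.115541
N(d₁) = 0.929510,  N(d₂) = 0.867691,  e^(−rT) = 0.916513
E₀ = V₀·N(d₁) − D·e^(−rT)·N(d₂)
   = 276.7683·0.929510 − 190.3687·0.916513·0.867691 = 105.868128
B₀ = V₀ − E₀ = 276.7683 − 105.868128 = 170.900172
e^(−λT) = (B₀·e^(rT)/D − 0.5)/(1 − 0.5) = (170.9002·1.091092/190.3687 − 0.5)/0.5 = 0.95901717
λ = −ln(0.95901717)/2.6907 = 0.015552

B0=170.9002 lambda=0.0156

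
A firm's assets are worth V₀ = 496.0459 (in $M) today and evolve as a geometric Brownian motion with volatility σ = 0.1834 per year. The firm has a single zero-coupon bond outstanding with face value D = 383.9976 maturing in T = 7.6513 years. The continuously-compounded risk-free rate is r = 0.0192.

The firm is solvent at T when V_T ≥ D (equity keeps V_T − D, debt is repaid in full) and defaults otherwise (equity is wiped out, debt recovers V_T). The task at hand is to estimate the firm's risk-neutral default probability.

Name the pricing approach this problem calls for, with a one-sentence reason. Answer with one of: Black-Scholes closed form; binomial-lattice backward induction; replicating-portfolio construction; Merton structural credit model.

Key observation: with the firm-asset dynamics (V₀ = 496.0459) and a single zero-coupon liability of face 383.9976 given, debt value, spread, and default probability all derive from the option view of the balance sheet.

framework: Merton structural credit model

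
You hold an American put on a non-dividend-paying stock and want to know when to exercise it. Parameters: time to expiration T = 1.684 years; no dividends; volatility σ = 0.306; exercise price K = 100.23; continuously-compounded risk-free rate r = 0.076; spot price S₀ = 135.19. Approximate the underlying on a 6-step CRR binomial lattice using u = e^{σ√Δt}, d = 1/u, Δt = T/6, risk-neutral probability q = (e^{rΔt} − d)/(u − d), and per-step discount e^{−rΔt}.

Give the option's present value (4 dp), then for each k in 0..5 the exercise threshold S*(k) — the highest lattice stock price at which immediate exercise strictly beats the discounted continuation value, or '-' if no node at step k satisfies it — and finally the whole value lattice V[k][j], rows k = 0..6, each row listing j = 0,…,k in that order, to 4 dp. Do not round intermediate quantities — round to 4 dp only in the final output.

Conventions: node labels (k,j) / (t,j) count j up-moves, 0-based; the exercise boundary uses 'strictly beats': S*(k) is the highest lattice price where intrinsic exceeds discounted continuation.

params: Δt=0.28067 u=1.17599 d=0.85035 q=0.52577 e^(-rΔt)=0.97890
t_6 payoffs: 49.1187 29.5452 2.4758 0.0000 0.0000 0.0000 0.0000
t_5: node(5,0) S=60.1065 payoff=40.1235 vs cont=38.0082 → 40.1235 [stop]  node(5,1) S=83.1248 payoff=17.1052 vs cont=14.9898 → 17.1052 [stop]  node(5,2) S=114.9582 payoff=0.0000 vs cont=1.1493 → 1.1493 [wait]  node(5,3) S=158.9825 payoff=0.0000 vs cont=0.0000 → 0.0000 [wait]  node(5,4) S=219.8662 payoff=0.0000 vs cont=0.0000 → 0.0000 [wait]  node(5,5) S=304.0659 payoff=0.0000 vs cont=0.0000 → 0.0000 [wait]  ⇒ S*(5)=83.1248
t_4: node(4,0) S=70.6848 payoff=29.5452 vs cont=27.4299 → 29.5452 [stop]  node(4,1) S=97.7542 payoff=2.4758 vs cont=8.5322 → 8.5322 [wait]  node(4,2) S=135.1900 payoff=0.0000 vs cont=0.5336 → 0.5336 [wait]  node(4,3) S=186.9622 payoff=0.0000 vs cont=0.0000 → 0.0000 [wait]  node(4,4) S=258.5610 payoff=0.0000 vs cont=0.0000 → 0.0000 [wait]  ⇒ S*(4)=70.6848
t_3: node(3,0) S=83.1248 payoff=17.1052 vs cont=18.1069 → 18.1069 [wait]  node(3,1) S=114.9582 payoff=0.0000 vs cont=4.2355 → 4.2355 [wait]  node(3,2) S=158.9825 payoff=0.0000 vs cont=0.2477 → 0.2477 [wait]  node(3,3) S=219.8662 payoff=0.0000 vs cont=0.0000 → 0.0000 [wait]  ⇒ S*(3)=-
t_2: node(2,0) S=97.7542 payoff=2.4758 vs cont=10.5855 → 10.5855 [wait]  node(2,1) S=135.1900 payoff=0.0000 vs cont=2.0937 → 2.0937 [wait]  node(2,2) S=186.9622 payoff=0.0000 vs cont=0.1150 → 0.1150 [wait]  ⇒ S*(2)=-
t_1: node(1,0) S=114.9582 payoff=0.0000 vs cont=5.9916 → 5.9916 [wait]  node(1,1) S=158.9825 payoff=0.0000 vs cont=1.0311 → 1.0311 [wait]  ⇒ S*(1)=-
t_0: node(0,0) S=135.1900 payoff=0.0000 vs cont=3.3121 → 3.3121 [wait]  ⇒ S*(0)=-

price = 3.3121
boundary = - - - - 70.6848 83.1248
tree:
3.3121
5.9916 1.0311
10.5855 2.0937 0.1150
18.1069 4.2355 0.2477 0.0000
29.5452 8.5322 0.5336 0.0000 0.0000
40.1235 17.1052 1.1493 0.0000 0.0000 0.0000
49.1187 29.5452 2.4758 0.0000 0.0000 0.0000 0.0000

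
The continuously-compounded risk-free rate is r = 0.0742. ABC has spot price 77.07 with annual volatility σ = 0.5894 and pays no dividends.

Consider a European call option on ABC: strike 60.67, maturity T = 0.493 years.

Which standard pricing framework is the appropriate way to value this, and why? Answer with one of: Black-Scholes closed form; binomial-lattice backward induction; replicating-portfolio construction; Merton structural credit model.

Key observation: the instrument is a plain European call (strike 60.67) on a lognormal asset; the exact continuous-time formula applies directly.

framework: Black-Scholes closed form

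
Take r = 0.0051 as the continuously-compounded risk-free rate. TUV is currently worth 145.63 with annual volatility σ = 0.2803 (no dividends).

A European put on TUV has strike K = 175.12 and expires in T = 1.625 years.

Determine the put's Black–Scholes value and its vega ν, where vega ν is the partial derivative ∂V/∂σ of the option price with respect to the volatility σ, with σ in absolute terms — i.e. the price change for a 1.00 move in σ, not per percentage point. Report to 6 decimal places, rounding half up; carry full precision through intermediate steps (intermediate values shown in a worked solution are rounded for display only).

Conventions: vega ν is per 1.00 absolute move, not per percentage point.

σ√T = 0.2803·√1.625 = 0.357314
d₁ = (ln(S/K) + (r+σ²/2)T) / (σ√T) = (ln(145.63/175.12) + (0.0051+0.2803²/2)·1.625) / 0.357314 = (-0.184402 + 0.072124) / 0.357314 = -0.314229
d₂ = d₁ − σ√T = -0.314229 − 0.357314 = -0.671542
e^{−rT} = 0.991747
N(−d₁) = 0.623326,  N(−d₂) = 0.749062
Put price V = K·e^{−rT}·N(−d₂) − S·N(−d₁) = 130.093194 − 90.775009 = 39.318185
φ(d₁) = (1/√(2π))·e^{−d₁²/2} = 0.379725
ν = S·φ(d₁)·√T = 70.493092

price = 39.318185
ν = 70.493092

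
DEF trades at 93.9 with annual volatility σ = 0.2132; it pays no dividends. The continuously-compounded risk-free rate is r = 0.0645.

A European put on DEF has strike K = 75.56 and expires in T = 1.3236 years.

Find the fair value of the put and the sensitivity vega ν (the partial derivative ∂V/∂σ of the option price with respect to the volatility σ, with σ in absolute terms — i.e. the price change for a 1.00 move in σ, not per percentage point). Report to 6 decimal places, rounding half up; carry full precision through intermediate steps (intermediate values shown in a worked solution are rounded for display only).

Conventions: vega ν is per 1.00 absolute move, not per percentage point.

price = 1.030156
ν = 17.171401

σ√T = 0.2132·√1.3236 = 0.245282
d₁ = (ln(S/K) + (r+σ²/2)T) / (σ√T) = (ln(93.9/75.56) + (0.0645+0.2132²/2)·1.3236) / 0.245282 = (0.217303 + 0.115454) / 0.245282 = 1.356631
d₂ = d₁ − σ√T = 1.356631 − 0.245282 = 1.111349
e^{−rT} = 0.918170
N(−d₁) = 0.087449,  N(−d₂) = 0.133209
Put price V = K·e^{−rT}·N(−d₂) − S·N(−d₁) = 9.241636 − 8.211480 = 1.030156
φ(d₁) = (1/√(2π))·e^{−d₁²/2} = 0.158950
ν = S·φ(d₁)·√T = 17.171401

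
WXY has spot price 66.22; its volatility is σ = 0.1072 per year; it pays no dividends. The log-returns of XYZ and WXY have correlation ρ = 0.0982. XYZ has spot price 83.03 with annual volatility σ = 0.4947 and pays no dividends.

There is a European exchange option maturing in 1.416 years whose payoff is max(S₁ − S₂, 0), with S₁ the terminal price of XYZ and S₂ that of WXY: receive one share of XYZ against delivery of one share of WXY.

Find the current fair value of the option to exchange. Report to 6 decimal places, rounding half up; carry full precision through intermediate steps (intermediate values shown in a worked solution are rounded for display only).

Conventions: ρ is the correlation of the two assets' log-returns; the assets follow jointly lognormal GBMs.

σ_eff = √(σ₁² + σ₂² − 2ρσ₁σ₂) = √(0.4947² + 0.1072² − 2·0.0982·0.4947·0.1072) = 0.495787
d₁ = (ln(S₁/S₂) + (q₂ − q₁ + σ_eff²/2)T) / (σ_eff√T) = (ln(83.03/66.22) + (0.0 − 0.0 + 0.122902)·1.416) / 0.589965 = 0.678428
d₂ = d₁ − σ_eff√T = 0.678428 − 0.589965 = 0.088463
N(d₁) = 0.751250,  N(d₂) = 0.535246
V = S₁·e^{−q₁T}·N(d₁) − S₂·e^{−q₂T}·N(d₂) = 62.376272 − 35.443957 = 26.932315
Key observation: r never enters — measured in units of WXY, the claim is a call on S₁/S₂ struck at 1, so only the dividend yields and σ_eff matter.

exchange price = 26.932315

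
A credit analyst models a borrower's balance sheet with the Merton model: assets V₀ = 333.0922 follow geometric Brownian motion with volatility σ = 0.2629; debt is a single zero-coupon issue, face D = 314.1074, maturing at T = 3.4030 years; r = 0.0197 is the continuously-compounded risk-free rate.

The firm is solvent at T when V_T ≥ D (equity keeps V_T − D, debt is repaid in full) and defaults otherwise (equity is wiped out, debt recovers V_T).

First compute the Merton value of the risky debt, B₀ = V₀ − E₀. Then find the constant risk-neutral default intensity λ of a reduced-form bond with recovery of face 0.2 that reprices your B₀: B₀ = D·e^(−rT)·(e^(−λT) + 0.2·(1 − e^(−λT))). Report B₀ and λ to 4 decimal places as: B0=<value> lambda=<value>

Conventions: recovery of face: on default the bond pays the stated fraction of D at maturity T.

Equity is a call on the firm's assets struck at D = 314.1074:
d₁ = [ln(V₀/D) + (r + σ²/2)T] / (σ√T)
   = [ln(333.0922/314.1074) + (0.0197 + 0.5·0.2629²)·3.4030] / (0.2629·√3.4030)
   = [0.058684 + 0.184641] / 0.484977 = 0.501724
d₂ = d₁ − σ√T = 0.501724 − 0.484977 = 0.016747
N(d₁) = 0.692069,  N(d₂) = 0.506681,  e^(−rT) = 0.935159
E₀ = V₀·N(d₁) − D·e^(−rT)·N(d₂)
   = 333.0922·0.692069 − 314.1074·0.935159·0.506681 = 81.690358
B₀ = V₀ − E₀ = 333.0922 − 81.690358 = 251.401842
e^(−λT) = (B₀·e^(rT)/D − 0.2)/(1 − 0.2) = (251.4018·1.069337/314.1074 − 0.2)/0.8 = 0.81983041
λ = −ln(0.81983041)/3.4030 = 0.058377

B0=251.4018 lambda=0.0584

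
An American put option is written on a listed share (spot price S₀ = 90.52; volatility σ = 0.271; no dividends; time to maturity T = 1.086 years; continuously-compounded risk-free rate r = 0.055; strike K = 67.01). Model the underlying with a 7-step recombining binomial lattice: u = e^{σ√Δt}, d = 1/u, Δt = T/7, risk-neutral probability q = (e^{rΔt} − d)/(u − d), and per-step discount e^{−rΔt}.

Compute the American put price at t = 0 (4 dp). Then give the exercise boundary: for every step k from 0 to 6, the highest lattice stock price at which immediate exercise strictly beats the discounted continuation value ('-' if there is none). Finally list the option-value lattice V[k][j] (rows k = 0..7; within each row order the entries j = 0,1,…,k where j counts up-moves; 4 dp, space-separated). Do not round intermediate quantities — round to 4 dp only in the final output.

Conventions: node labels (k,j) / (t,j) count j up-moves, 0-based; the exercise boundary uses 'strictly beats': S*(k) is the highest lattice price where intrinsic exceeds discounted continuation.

price = 1.0243
boundary = - - - - - 53.0832 59.0629
tree:
1.0243
1.8130 0.2938
3.1528 0.5733 0.0338
5.3591 1.1144 0.0701 0.0000
8.8326 2.1564 0.1453 0.0000 0.0000
13.9268 4.1519 0.3012 0.0000 0.0000 0.0000
19.3010 7.9471 0.6242 0.0000 0.0000 0.0000 0.0000
24.1312 13.9268 1.2938 0.0000 0.0000 0.0000 0.0000 0.0000

params: Δt=0.15514 u=1.11265 d=0.89876 q=0.51340 e^(-rΔt)=0.99150
t_7 payoffs: 24.1312 13.9268 1.2938 0.0000 0.0000 0.0000 0.0000 0.0000
t_6: node(6,0) S=47.7090 payoff=19.3010 vs cont=18.7317 → 19.3010 [stop]  node(6,1) S=59.0629 payoff=7.9471 vs cont=7.3777 → 7.9471 [stop]  node(6,2) S=73.1189 payoff=0.0000 vs cont=0.6242 → 0.6242 [wait]  node(6,3) S=90.5200 payoff=0.0000 vs cont=0.0000 → 0.0000 [wait]  node(6,4) S=112.0623 payoff=0.0000 vs cont=0.0000 → 0.0000 [wait]  node(6,5) S=138.7313 payoff=0.0000 vs cont=0.0000 → 0.0000 [wait]  node(6,6) S=171.7470 payoff=0.0000 vs cont=0.0000 → 0.0000 [wait]  ⇒ S*(6)=59.0629
t_5: node(5,0) S=53.0832 payoff=13.9268 vs cont=13.3574 → 13.9268 [stop]  node(5,1) S=65.7162 payoff=1.2938 vs cont=4.1519 → 4.1519 [wait]  node(5,2) S=81.3555 payoff=0.0000 vs cont=0.3012 → 0.3012 [wait]  node(5,3) S=100.7168 payoff=0.0000 vs cont=0.0000 → 0.0000 [wait]  node(5,4) S=124.6858 payoff=0.0000 vs cont=0.0000 → 0.0000 [wait]  node(5,5) S=154.3589 payoff=0.0000 vs cont=0.0000 → 0.0000 [wait]  ⇒ S*(5)=53.0832
t_4: node(4,0) S=59.0629 payoff=7.9471 vs cont=8.8326 → 8.8326 [wait]  node(4,1) S=73.1189 payoff=0.0000 vs cont=2.1564 → 2.1564 [wait]  node(4,2) S=90.5200 payoff=0.0000 vs cont=0.1453 → 0.1453 [wait]  node(4,3) S=112.0623 payoff=0.0000 vs cont=0.0000 → 0.0000 [wait]  node(4,4) S=138.7313 payoff=0.0000 vs cont=0.0000 → 0.0000 [wait]  ⇒ S*(4)=-
t_3: node(3,0) S=65.7162 payoff=1.2938 vs cont=5.3591 → 5.3591 [wait]  node(3,1) S=81.3555 payoff=0.0000 vs cont=1.1144 → 1.1144 [wait]  node(3,2) S=100.7168 payoff=0.0000 vs cont=0.0701 → 0.0701 [wait]  node(3,3) S=124.6858 payoff=0.0000 vs cont=0.0000 → 0.0000 [wait]  ⇒ S*(3)=-
t_2: node(2,0) S=73.1189 payoff=0.0000 vs cont=3.1528 → 3.1528 [wait]  node(2,1) S=90.5200 payoff=0.0000 vs cont=0.5733 → 0.5733 [wait]  node(2,2) S=112.0623 payoff=0.0000 vs cont=0.0338 → 0.0338 [wait]  ⇒ S*(2)=-
t_1: node(1,0) S=81.3555 payoff=0.0000 vs cont=1.8130 → 1.8130 [wait]  node(1,1) S=100.7168 payoff=0.0000 vs cont=0.2938 → 0.2938 [wait]  ⇒ S*(1)=-
t_0: node(0,0) S=90.5200 payoff=0.0000 vs cont=1.0243 → 1.0243 [wait]  ⇒ S*(0)=-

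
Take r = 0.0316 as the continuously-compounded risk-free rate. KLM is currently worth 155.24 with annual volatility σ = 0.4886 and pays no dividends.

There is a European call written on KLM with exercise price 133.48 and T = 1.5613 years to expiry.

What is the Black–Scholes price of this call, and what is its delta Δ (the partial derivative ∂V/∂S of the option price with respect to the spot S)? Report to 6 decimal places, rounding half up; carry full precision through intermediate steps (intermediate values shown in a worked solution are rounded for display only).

σ√T = 0.4886·√1.5613 = 0.610515
d₁ = (ln(S/K) + (r+σ²/2)T) / (σ√T) = (ln(155.24/133.48) + (0.0316+0.4886²/2)·1.5613) / 0.610515 = (0.151021 + 0.235702) / 0.610515 = 0.633436
d₂ = d₁ − σ√T = 0.633436 − 0.610515 = 0.022920
e^{−rT} = 0.951860
N(d₁) = 0.736775,  N(d₂) = 0.509143
Call price V = S·N(d₁) − K·e^{−rT}·N(d₂) = 114.377017 − 64.688818 = 49.688199
Δ = N(d₁) = 0.736775

price = 49.688199
Δ = 0.736775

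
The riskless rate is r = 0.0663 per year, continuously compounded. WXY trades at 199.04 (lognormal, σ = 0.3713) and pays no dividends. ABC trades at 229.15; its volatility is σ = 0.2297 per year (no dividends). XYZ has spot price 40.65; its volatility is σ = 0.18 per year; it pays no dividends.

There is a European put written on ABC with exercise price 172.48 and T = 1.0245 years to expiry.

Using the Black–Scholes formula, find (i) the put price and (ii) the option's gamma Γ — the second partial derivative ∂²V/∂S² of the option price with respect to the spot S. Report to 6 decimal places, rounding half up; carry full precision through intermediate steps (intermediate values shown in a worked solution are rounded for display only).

σ√T = 0.2297·√1.0245 = 0.232497
d₁ = (ln(S/K) + (r+σ²/2)T) / (σ√T) = (ln(229.15/172.48) + (0.0663+0.2297²/2)·1.0245) / 0.232497 = (0.284096 + 0.094952) / 0.232497 = 1.630333
d₂ = d₁ − σ√T = 1.630333 − 0.232497 = 1.397836
e^{−rT} = 0.934331
N(−d₁) = 0.051516,  N(−d₂) = 0.081081
Put price V = K·e^{−rT}·N(−d₂) − S·N(−d₁) = 13.066498 − 11.804787 = 1.261710
φ(d₁) = (1/√(2π))·e^{−d₁²/2} = 0.105617
Γ = φ(d₁) / (S·σ·√T) = 0.001982

price = 1.261710
Γ = 0.001982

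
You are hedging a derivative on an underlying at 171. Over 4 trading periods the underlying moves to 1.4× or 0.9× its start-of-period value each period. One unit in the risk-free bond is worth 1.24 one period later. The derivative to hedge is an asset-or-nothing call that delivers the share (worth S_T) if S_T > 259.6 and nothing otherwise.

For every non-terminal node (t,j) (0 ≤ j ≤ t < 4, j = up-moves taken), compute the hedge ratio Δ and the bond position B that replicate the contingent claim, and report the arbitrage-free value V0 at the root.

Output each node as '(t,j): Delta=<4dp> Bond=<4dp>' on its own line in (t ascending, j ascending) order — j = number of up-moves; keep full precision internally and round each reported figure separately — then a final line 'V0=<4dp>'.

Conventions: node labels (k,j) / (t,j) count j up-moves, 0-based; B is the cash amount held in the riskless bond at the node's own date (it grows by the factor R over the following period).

(0,0): Delta=1.2111 Bond=-43.1771
(1,0): Delta=1.5880 Bond=-111.5407
(1,1): Delta=1.0971 Bond=-26.2449
(2,0): Delta=2.1497 Bond=-216.1102
(2,1): Delta=1.4181 Bond=-101.6989
(2,2): Delta=1.0000 Bond=0.0000
(3,0): Delta=0.0000 Bond=0.0000
(3,1): Delta=2.8000 Bond=-394.0833
(3,2): Delta=1.0000 Bond=0.0000
(3,3): Delta=1.0000 Bond=0.0000
V0=163.9230

Since d<R<u, set p* = (R−d)/(u−d) = 0.6800; price each node as the discounted p*-expectation of its children.
Expiry values: V(4,0)=0.0000, V(4,1)=0.0000, V(4,2)=271.4796, V(4,3)=422.3016, V(4,4)=656.9136
(3,0): S=124.6590. Δ = (V_up−V_dn)/(S_up−S_dn) = (0.0000−0.0000)/(174.5226−112.1931) = 0.0000. V = [p*·0.0000 + (1−p*)·0.0000]/1.24 = 0.0000. B = V − Δ·S = 0.0000.
(3,1): S=193.9140. Δ = (V_up−V_dn)/(S_up−S_dn) = (271.4796−0.0000)/(271.4796−174.5226) = 2.8000. V = [p*·271.4796 + (1−p*)·0.0000]/1.24 = 148.8759. B = V − Δ·S = -394.0833.
(3,2): S=301.6440. Δ = (V_up−V_dn)/(S_up−S_dn) = (422.3016−271.4796)/(422.3016−271.4796) = 1.0000. V = [p*·422.3016 + (1−p*)·271.4796]/1.24 = 301.6440. B = V − Δ·S = 0.0000.
(3,3): S=469.2240. Δ = (V_up−V_dn)/(S_up−S_dn) = (656.9136−422.3016)/(656.9136−422.3016) = 1.0000. V = [p*·656.9136 + (1−p*)·422.3016]/1.24 = 469.2240. B = V − Δ·S = 0.0000.
(2,0): S=138.5100. Δ = (V_up−V_dn)/(S_up−S_dn) = (148.8759−0.0000)/(193.9140−124.6590) = 2.1497. V = [p*·148.8759 + (1−p*)·0.0000]/1.24 = 81.6416. B = V − Δ·S = -216.1102.
(2,1): S=215.4600. Δ = (V_up−V_dn)/(S_up−S_dn) = (301.6440−148.8759)/(301.6440−193.9140) = 1.4181. V = [p*·301.6440 + (1−p*)·148.8759]/1.24 = 203.8373. B = V − Δ·S = -101.6989.
(2,2): S=335.1600. Δ = (V_up−V_dn)/(S_up−S_dn) = (469.2240−301.6440)/(469.2240−301.6440) = 1.0000. V = [p*·469.2240 + (1−p*)·301.6440]/1.24 = 335.1600. B = V − Δ·S = 0.0000.
(1,0): S=153.9000. Δ = (V_up−V_dn)/(S_up−S_dn) = (203.8373−81.6416)/(215.4600−138.5100) = 1.5880. V = [p*·203.8373 + (1−p*)·81.6416]/1.24 = 132.8505. B = V − Δ·S = -111.5407.
(1,1): S=239.4000. Δ = (V_up−V_dn)/(S_up−S_dn) = (335.1600−203.8373)/(335.1600−215.4600) = 1.0971. V = [p*·335.1600 + (1−p*)·203.8373]/1.24 = 236.4006. B = V − Δ·S = -26.2449.
(0,0): S=171.0000. Δ = (V_up−V_dn)/(S_up−S_dn) = (236.4006−132.8505)/(239.4000−153.9000) = 1.2111. V = [p*·236.4006 + (1−p*)·132.8505]/1.24 = 163.9230. B = V − Δ·S = -43.1771.
Verification: the root portfolio costs Δ(0,0)·S0 + B(0,0) = 163.9230, matching V0.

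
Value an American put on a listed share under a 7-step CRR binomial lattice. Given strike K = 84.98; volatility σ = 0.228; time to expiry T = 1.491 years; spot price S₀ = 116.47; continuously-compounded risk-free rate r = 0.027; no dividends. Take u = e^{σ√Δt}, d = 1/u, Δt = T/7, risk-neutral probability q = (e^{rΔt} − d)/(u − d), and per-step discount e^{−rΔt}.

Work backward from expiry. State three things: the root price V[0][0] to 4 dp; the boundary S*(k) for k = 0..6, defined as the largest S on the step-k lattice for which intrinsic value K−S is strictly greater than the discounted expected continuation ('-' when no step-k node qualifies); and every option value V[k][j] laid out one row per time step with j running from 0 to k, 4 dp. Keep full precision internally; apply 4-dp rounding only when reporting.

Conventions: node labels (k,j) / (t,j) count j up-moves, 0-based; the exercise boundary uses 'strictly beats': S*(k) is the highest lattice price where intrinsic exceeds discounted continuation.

Δt=0.21300  u=1.11096  d=0.90012  q=0.50107  discount=0.99427
step 7 (expiry): payoffs max(K−S,0) = 29.2204 16.1595 0.0392 0.0000 0.0000 0.0000 0.0000 0.0000
step 6: (k=6,j=0): S=61.9468, K−S=23.0332, hold=22.5459 ⇒ V=23.0332 exercise | (k=6,j=1): S=76.4570, K−S=8.5230, hold=8.0357 ⇒ V=8.5230 exercise | (k=6,j=2): S=94.3660, K−S=0.0000, hold=0.0194 ⇒ V=0.0194 continue | (k=6,j=3): S=116.4700, K−S=0.0000, hold=0.0000 ⇒ V=0.0000 continue | (k=6,j=4): S=143.7516, K−S=0.0000, hold=0.0000 ⇒ V=0.0000 continue | (k=6,j=5): S=177.4235, K−S=0.0000, hold=0.0000 ⇒ V=0.0000 continue | (k=6,j=6): S=218.9825, K−S=0.0000, hold=0.0000 ⇒ V=0.0000 continue  boundary S*=76.4570
step 5: (k=5,j=0): S=68.8205, K−S=16.1595, hold=15.6722 ⇒ V=16.1595 exercise | (k=5,j=1): S=84.9408, K−S=0.0392, hold=4.2377 ⇒ V=4.2377 continue | (k=5,j=2): S=104.8371, K−S=0.0000, hold=0.0096 ⇒ V=0.0096 continue | (k=5,j=3): S=129.3938, K−S=0.0000, hold=0.0000 ⇒ V=0.0000 continue | (k=5,j=4): S=159.7025, K−S=0.0000, hold=0.0000 ⇒ V=0.0000 continue | (k=5,j=5): S=197.1107, K−S=0.0000, hold=0.0000 ⇒ V=0.0000 continue  boundary S*=68.8205
step 4: (k=4,j=0): S=76.4570, K−S=8.5230, hold=10.1274 ⇒ V=10.1274 continue | (k=4,j=1): S=94.3660, K−S=0.0000, hold=2.1070 ⇒ V=2.1070 continue | (k=4,j=2): S=116.4700, K−S=0.0000, hold=0.0048 ⇒ V=0.0048 continue | (k=4,j=3): S=143.7516, K−S=0.0000, hold=0.0000 ⇒ V=0.0000 continue | (k=4,j=4): S=177.4235, K−S=0.0000, hold=0.0000 ⇒ V=0.0000 continue  boundary S*=-
step 3: (k=3,j=0): S=84.9408, K−S=0.0392, hold=6.0735 ⇒ V=6.0735 continue | (k=3,j=1): S=104.8371, K−S=0.0000, hold=1.0476 ⇒ V=1.0476 continue | (k=3,j=2): S=129.3938, K−S=0.0000, hold=0.0024 ⇒ V=0.0024 continue | (k=3,j=3): S=159.7025, K−S=0.0000, hold=0.0000 ⇒ V=0.0000 continue  boundary S*=-
step 2: (k=2,j=0): S=94.3660, K−S=0.0000, hold=3.5348 ⇒ V=3.5348 continue | (k=2,j=1): S=116.4700, K−S=0.0000, hold=0.5209 ⇒ V=0.5209 continue | (k=2,j=2): S=143.7516, K−S=0.0000, hold=0.0012 ⇒ V=0.0012 continue  boundary S*=-
step 1: (k=1,j=0): S=104.8371, K−S=0.0000, hold=2.0130 ⇒ V=2.0130 continue | (k=1,j=1): S=129.3938, K−S=0.0000, hold=0.2590 ⇒ V=0.2590 continue  boundary S*=-
step 0: (k=0,j=0): S=116.4700, K−S=0.0000, hold=1.1276 ⇒ V=1.1276 continue  boundary S*=-

price = 1.1276
boundary = - - - - - 68.8205 76.4570
tree:
1.1276
2.0130 0.2590
3.5348 0.5209 0.0012
6.0735 1.0476 0.0024 0.0000
10.1274 2.1070 0.0048 0.0000 0.0000
16.1595 4.2377 0.0096 0.0000 0.0000 0.0000
23.0332 8.5230 0.0194 0.0000 0.0000 0.0000 0.0000
29.2204 16.1595 0.0392 0.0000 0.0000 0.0000 0.0000 0.0000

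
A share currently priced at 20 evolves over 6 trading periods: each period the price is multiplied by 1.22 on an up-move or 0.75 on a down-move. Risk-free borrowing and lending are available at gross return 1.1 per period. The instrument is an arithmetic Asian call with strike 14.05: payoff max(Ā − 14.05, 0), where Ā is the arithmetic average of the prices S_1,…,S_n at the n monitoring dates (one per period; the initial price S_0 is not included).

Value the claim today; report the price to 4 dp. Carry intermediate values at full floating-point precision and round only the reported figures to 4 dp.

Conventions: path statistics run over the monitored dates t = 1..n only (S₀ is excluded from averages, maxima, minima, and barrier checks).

price = 8.0859

With p* = (R−d)/(u−d) = 0.7447, sum probability × payoff across the paths and divide by R^6.
Enumerate all 2^6 = 64 price paths (U = up ×1.22, D = down ×0.75); each path with k up-moves has probability p*^k·(1−p*)^(6−k).
DDDDDD: Ā=8.2202, payoff=0.0000, prob=0.000277
UDDDDD: Ā=13.3715, payoff=0.0000, prob=0.000808
DUDDDD: Ā=11.8049, payoff=0.0000, prob=0.000808
UUDDDD: Ā=19.2026, payoff=5.1526, prob=0.002357
DDUDDD: Ā=10.6299, payoff=0.0000, prob=0.000808
UDUDDD: Ā=17.2913, payoff=3.2413, prob=0.002357
DUUDDD: Ā=15.7246, payoff=1.6746, prob=0.002357
UUUDDD: Ā=25.5787, payoff=11.5287, prob=0.006873
DDDUDD: Ā=9.7486, payoff=0.0000, prob=0.000808
UDDUDD: Ā=15.8578, payoff=1.8078, prob=0.002357
DUDUDD: Ā=14.2911, payoff=0.2411, prob=0.002357
UUDUDD: Ā=23.2469, payoff=9.1969, prob=0.006873
DDUUDD: Ā=13.1161, payoff=0.0000, prob=0.002357
UDUUDD: Ā=21.3355, payoff=7.2855, prob=0.006873
DUUUDD: Ā=19.7689, payoff=5.7189, prob=0.006873
UUUUDD: Ā=32.1574, payoff=18.1074, prob=0.020047
DDDDUD: Ā=9.0877, payoff=0.0000, prob=0.000808
UDDDUD: Ā=14.7827, payoff=0.7327, prob=0.002357
DUDDUD: Ā=13.2160, payoff=0.0000, prob=0.002357
UUDDUD: Ā=21.4980, payoff=7.4480, prob=0.006873
DDUDUD: Ā=12.0410, payoff=0.0000, prob=0.002357
UDUDUD: Ā=19.5867, payoff=5.5367, prob=0.006873
DUUDUD: Ā=18.0200, payoff=3.9700, prob=0.006873
UUUDUD: Ā=29.3125, payoff=15.2625, prob=0.020047
DDDUUD: Ā=11.1597, payoff=0.0000, prob=0.002357
UDDUUD: Ā=18.1532, payoff=4.1032, prob=0.006873
DUDUUD: Ā=16.5865, payoff=2.5365, prob=0.006873
UUDUUD: Ā=26.9807, payoff=12.9307, prob=0.020047
DDUUUD: Ā=15.4115, payoff=1.3615, prob=0.006873
UDUUUD: Ā=25.0694, payoff=11.0194, prob=0.020047
DUUUUD: Ā=23.5027, payoff=9.4527, prob=0.020047
UUUUUD: Ā=38.2311, payoff=24.1811, prob=0.058470
DDDDDU: Ā=8.5920, payoff=0.0000, prob=0.000808
UDDDDU: Ā=13.9763, payoff=0.0000, prob=0.002357
DUDDDU: Ā=12.4096, payoff=0.0000, prob=0.002357
UUDDDU: Ā=20.1863, payoff=6.1363, prob=0.006873
DDUDDU: Ā=11.2346, payoff=0.0000, prob=0.002357
UDUDDU: Ā=18.2750, payoff=4.2250, prob=0.006873
DUUDDU: Ā=16.7083, payoff=2.6583, prob=0.006873
UUUDDU: Ā=27.1789, payoff=13.1289, prob=0.020047
DDDUDU: Ā=10.3534, payoff=0.0000, prob=0.002357
UDDUDU: Ā=16.8415, payoff=2.7915, prob=0.006873
DUDUDU: Ā=15.2748, payoff=1.2248, prob=0.006873
UUDUDU: Ā=24.8471, payoff=10.7971, prob=0.020047
DDUUDU: Ā=14.0998, payoff=0.0498, prob=0.006873
UDUUDU: Ā=22.9358, payoff=8.8858, prob=0.020047
DUUUDU: Ā=21.3691, payoff=7.3191, prob=0.020047
UUUUDU: Ā=34.7604, payoff=20.7104, prob=0.058470
DDDDUU: Ā=9.6925, payoff=0.0000, prob=0.002357
UDDDUU: Ā=15.7664, payoff=1.7164, prob=0.006873
DUDDUU: Ā=14.1997, payoff=0.1497, prob=0.006873
UUDDUU: Ā=23.0982, payoff=9.0482, prob=0.020047
DDUDUU: Ā=13.0247, payoff=0.0000, prob=0.006873
UDUDUU: Ā=21.1869, payoff=7.1369, prob=0.020047
DUUDUU: Ā=19.6202, payoff=5.5702, prob=0.020047
UUUDUU: Ā=31.9156, payoff=17.8656, prob=0.058470
DDDUUU: Ā=12.1435, payoff=0.0000, prob=0.006873
UDDUUU: Ā=19.7534, payoff=5.7034, prob=0.020047
DUDUUU: Ā=18.1867, payoff=4.1367, prob=0.020047
UUDUUU: Ā=29.5837, payoff=15.5337, prob=0.058470
DDUUUU: Ā=17.0117, payoff=2.9617, prob=0.020047
UDUUUU: Ā=27.6724, payoff=13.6224, prob=0.058470
DUUUUU: Ā=26.1057, payoff=12.0557, prob=0.058470
UUUUUU: Ā=42.4653, payoff=28.4153, prob=0.170538
Price = Σ prob·payoff / R^6 = 14.324721 / 1.771561 = 8.0859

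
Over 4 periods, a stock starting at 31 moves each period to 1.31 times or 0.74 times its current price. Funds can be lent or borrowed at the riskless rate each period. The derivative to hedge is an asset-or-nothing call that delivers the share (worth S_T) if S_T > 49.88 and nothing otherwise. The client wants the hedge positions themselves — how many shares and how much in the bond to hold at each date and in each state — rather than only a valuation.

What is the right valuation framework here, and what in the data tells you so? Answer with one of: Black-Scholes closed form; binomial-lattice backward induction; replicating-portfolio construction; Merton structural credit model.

Key observation: the deliverable is the dynamic trading strategy on the 4-step tree (spot 31, moves 1.31 and 0.74), so the valuation must go through the node-by-node replicating-portfolio solve.

framework: replicating-portfolio construction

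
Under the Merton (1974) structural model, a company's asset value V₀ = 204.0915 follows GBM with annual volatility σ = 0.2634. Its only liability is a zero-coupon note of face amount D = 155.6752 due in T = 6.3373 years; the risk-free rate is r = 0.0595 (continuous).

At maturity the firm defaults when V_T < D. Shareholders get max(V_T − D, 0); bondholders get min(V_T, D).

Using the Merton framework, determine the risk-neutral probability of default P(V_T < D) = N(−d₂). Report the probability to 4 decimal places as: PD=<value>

Work the structural quantities from V₀ = 204.0915 against face 155.6752:
d₁ = [ln(V₀/D) + (r + σ²/2)T] / (σ√T)
   = [ln(204.0915/155.6752) + (0.0595 + 0.5·0.2634²)·6.3373] / (0.2634·√6.3373)
   = [0.270797 + 0.596909] / 0.663083 = 1.308593
d₂ = d₁ − σ√T = 1.308593 − 0.663083 = 0.645510
risk-neutral PD = N(−d₂) = N(-0.645510) = 0.259299

PD=0.2593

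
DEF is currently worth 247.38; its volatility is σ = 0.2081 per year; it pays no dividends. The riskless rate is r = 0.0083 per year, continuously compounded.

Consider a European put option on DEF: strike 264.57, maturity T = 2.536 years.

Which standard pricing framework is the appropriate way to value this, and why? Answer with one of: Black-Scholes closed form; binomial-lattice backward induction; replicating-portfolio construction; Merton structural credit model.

framework: Black-Scholes closed form

Key observation: the instrument is a plain European put (strike 264.57) on a lognormal asset; the exact continuous-time formula applies directly.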